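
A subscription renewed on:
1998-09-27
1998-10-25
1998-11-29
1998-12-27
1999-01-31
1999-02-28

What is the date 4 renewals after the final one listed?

1999-06-27

Every date is a Sunday; gaps 28, 35, 28, 35, 28 days.
Each is the last Sunday of its month (at least one falls on the 29th or later, ruling out '4th Sunday').
Last Sunday of March 1999: 1999-03-28.
Last Sunday of April 1999: 1999-04-25.
Last Sunday of May 1999: 1999-05-30.
June 1999 ends with Sunday 1999-06-27.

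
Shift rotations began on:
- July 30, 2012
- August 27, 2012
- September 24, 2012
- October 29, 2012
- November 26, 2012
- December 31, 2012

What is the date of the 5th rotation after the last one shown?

May 27, 2013

These are Mondays with 28, 28, 35, 28, 35-day gaps.
Each is the final Monday of its month — July 30, 2012 is past the 28th, so '4th Monday' doesn't fit.
Last Monday of January 2013: January 28, 2013.
February 2013 ends with Monday February 25, 2013.
Last Monday of March 2013: March 25, 2013.
April 2013 ends with Monday April 29, 2013.
May 2013 ends with Monday May 27, 2013.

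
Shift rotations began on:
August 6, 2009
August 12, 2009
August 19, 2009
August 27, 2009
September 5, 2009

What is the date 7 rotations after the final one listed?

December 5, 2009

Intervals are 6, 7, 8, 9 days — an arithmetic progression with common difference 1.
Next gap: 10 days. September 5, 2009 + 10 days = September 15, 2009.
Next gap: 11 days. September 15, 2009 + 11 days = September 26, 2009.
Next gap: 12 days. September 26, 2009 + 12 days = October 8, 2009.
Next gap: 13 days. October 8, 2009 + 13 days = October 21, 2009.
Next gap: 14 days. October 21, 2009 + 14 days = November 4, 2009.
Next gap: 15 days. November 4, 2009 + 15 days = November 19, 2009.
Next gap: 16 days. November 19, 2009 + 16 days = December 5, 2009.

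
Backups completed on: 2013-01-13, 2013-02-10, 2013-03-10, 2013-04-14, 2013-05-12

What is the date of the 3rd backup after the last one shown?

2013-08-11

These are Sundays at 28- or 35-day spacing (28, 28, 35, 28).
The pattern: 2nd Sunday of the month.
2nd Sunday of June 2013: 2013-06-09.
July 2013 — 2nd Sunday is 2013-07-14.
August 2013 — 2nd Sunday is 2013-08-11.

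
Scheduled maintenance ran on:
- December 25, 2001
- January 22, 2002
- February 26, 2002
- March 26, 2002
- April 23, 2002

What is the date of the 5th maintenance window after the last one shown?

September 24, 2002

All dates are Tuesdays, 28, 35, 28, 28 days apart.
Specifically, the 4th Tuesday of each month.
4th Tuesday of May 2002: May 28, 2002.
June 2002 — 4th Tuesday is June 25, 2002.
July 2002 — 4th Tuesday is July 23, 2002.
4th Tuesday of August 2002: August 27, 2002.
September 2002 — 4th Tuesday is September 24, 2002.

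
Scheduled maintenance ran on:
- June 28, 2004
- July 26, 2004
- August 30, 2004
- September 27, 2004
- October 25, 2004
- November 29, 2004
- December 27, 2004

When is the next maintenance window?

January 31, 2005

All Mondays; the gaps (28, 35, 28, 28, 35, 28) vary with month length.
This is the last Monday of each month.
January 2005 ends with Monday January 31, 2005.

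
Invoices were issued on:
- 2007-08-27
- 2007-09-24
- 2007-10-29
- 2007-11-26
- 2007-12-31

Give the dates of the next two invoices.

2008-01-28, 2008-02-25

All Mondays; the gaps (28, 35, 28, 35) vary with month length.
This is the last Monday of each month.
January 2008 ends with Monday 2008-01-28.
February 2008 ends with Monday 2008-02-25.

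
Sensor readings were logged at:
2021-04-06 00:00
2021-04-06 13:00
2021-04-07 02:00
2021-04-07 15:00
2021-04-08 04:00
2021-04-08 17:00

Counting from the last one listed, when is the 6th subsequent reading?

The interval is a steady 13 hours (13, 13, 13, 13, 13).
2021-04-08 17:00 + 13 h = 2021-04-09 06:00.
2021-04-09 06:00 + 13 h = 2021-04-09 19:00.
2021-04-09 19:00 + 13 h = 2021-04-10 08:00.
2021-04-10 08:00 + 13 h = 2021-04-10 21:00.
2021-04-10 21:00 + 13 h = 2021-04-11 10:00.
2021-04-11 10:00 + 13 h = 2021-04-11 23:00.

2021-04-11 23:00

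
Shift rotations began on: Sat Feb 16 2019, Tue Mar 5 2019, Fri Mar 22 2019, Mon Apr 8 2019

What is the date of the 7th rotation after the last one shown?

Mon Aug 5 2019

The spacing is 17, 17, 17 days — always 17 days.
Mon Apr 8 2019 + 17 days = Thu Apr 25 2019.
Thu Apr 25 2019 + 17 days = Sun May 12 2019.
Sun May 12 2019 + 17 days = Wed May 29 2019.
Wed May 29 2019 + 17 days = Sat Jun 15 2019.
Sat Jun 15 2019 + 17 days = Tue Jul 2 2019.
Tue Jul 2 2019 + 17 days = Fri Jul 19 2019.
Fri Jul 19 2019 + 17 days = Mon Aug 5 2019.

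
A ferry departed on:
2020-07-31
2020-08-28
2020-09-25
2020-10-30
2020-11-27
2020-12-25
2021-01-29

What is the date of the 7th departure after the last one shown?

Every date is a Friday; gaps 28, 28, 35, 28, 28, 35 days.
Each is the last Friday of its month (at least one falls on the 29th or later, ruling out '4th Friday').
Last Friday of February 2021: 2021-02-26.
Last Friday of March 2021: 2021-03-26.
Last Friday of April 2021: 2021-04-30.
May 2021 ends with Friday 2021-05-28.
Last Friday of June 2021: 2021-06-25.
July 2021 ends with Friday 2021-07-30.
Last Friday of August 2021: 2021-08-27.

2021-08-27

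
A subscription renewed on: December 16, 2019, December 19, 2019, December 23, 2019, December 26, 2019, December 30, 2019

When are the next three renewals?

Gaps: 3, 4, 3, 4 days — not constant, but cyclic with period 2.
The events fall on every Monday and Thursday.
The following Thursday is January 2, 2020.
Next Monday: January 6, 2020.
The following Thursday is January 9, 2020.

January 2, 2020; January 6, 2020; January 9, 2020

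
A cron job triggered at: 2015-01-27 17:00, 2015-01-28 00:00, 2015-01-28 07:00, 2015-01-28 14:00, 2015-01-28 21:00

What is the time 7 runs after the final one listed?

2015-01-30 22:00

The interval is a steady 7 hours (7, 7, 7, 7).
2015-01-28 21:00 + 7 h = 2015-01-29 04:00.
2015-01-29 04:00 + 7 h = 2015-01-29 11:00.
2015-01-29 11:00 + 7 h = 2015-01-29 18:00.
2015-01-29 18:00 + 7 h = 2015-01-30 01:00.
2015-01-30 01:00 + 7 h = 2015-01-30 08:00.
2015-01-30 08:00 + 7 h = 2015-01-30 15:00.
2015-01-30 15:00 + 7 h = 2015-01-30 22:00.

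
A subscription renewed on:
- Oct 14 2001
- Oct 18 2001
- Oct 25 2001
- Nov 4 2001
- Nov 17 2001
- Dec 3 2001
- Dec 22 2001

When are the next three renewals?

Jan 13 2002, Feb 7 2002, Mar 7 2002

Gaps: 4, 7, 10, 13, 16, 19 days — each gap is 3 larger than the previous one.
Next gap: 22 days. Dec 22 2001 + 22 days = Jan 13 2002.
Next gap: 25 days. Jan 13 2002 + 25 days = Feb 7 2002.
Next gap: 28 days. Feb 7 2002 + 28 days = Mar 7 2002.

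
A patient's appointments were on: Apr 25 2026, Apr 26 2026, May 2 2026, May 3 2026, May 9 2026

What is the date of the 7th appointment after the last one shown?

The gap pattern 1, 6, 1, 6 repeats every 2 events.
These are the Saturdays and Sundays of each week.
The following Sunday is May 10 2026.
Next Saturday: May 16 2026.
Next Sunday: May 17 2026.
The following Saturday is May 23 2026.
Next Sunday: May 24 2026.
The following Saturday is May 30 2026.
The following Sunday is May 31 2026.

May 31 2026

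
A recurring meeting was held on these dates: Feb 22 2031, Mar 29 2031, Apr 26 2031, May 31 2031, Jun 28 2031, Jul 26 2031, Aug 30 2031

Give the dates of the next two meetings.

All Saturdays; the gaps (35, 28, 35, 28, 28, 35) vary with month length.
This is the last Saturday of each month.
Last Saturday of September 2031: Sep 27 2031.
October 2031 ends with Saturday Oct 25 2031.

Sep 27 2031, Oct 25 2031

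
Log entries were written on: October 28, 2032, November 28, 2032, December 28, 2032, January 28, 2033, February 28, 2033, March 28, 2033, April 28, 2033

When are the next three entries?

May 28, 2033; June 28, 2033; July 28, 2033

The day-of-month is always 28 (31, 30, 31, 31, 28, 31 days between events).
So this recurs on the 28th of each month.
Next: May 2033 → May 28, 2033.
Next: June 2033 → June 28, 2033.
July 2033: July 28, 2033.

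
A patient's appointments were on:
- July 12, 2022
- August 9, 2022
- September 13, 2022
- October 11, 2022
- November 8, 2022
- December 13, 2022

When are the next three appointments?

Gaps: 28, 35, 28, 28, 35 days — a mix of 28 and 35. Every date is a Tuesday.
Each is the 2nd Tuesday of its month.
January 2023 — 2nd Tuesday is January 10, 2023.
February 2023 — 2nd Tuesday is February 14, 2023.
March 2023 — 2nd Tuesday is March 14, 2023.

January 10, 2023; February 14, 2023; March 14, 2023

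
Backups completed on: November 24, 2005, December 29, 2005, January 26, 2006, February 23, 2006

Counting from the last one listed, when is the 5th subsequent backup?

All Thursdays; the gaps (35, 28, 28) vary with month length.
This is the last Thursday of each month.
March 2006 ends with Thursday March 30, 2006.
April 2006 ends with Thursday April 27, 2006.
May 2006 ends with Thursday May 25, 2006.
June 2006 ends with Thursday June 29, 2006.
July 2006 ends with Thursday July 27, 2006.

July 27, 2006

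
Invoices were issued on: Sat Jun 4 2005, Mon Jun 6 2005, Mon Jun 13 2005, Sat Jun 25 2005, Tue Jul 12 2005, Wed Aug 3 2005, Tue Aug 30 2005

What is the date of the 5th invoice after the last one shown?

Gaps: 2, 7, 12, 17, 22, 27 days — each gap is 5 larger than the previous one.
Next gap: 32 days. Tue Aug 30 2005 + 32 days = Sat Oct 1 2005.
Next gap: 37 days. Sat Oct 1 2005 + 37 days = Mon Nov 7 2005.
Next gap: 42 days. Mon Nov 7 2005 + 42 days = Mon Dec 19 2005.
Next gap: 47 days. Mon Dec 19 2005 + 47 days = Sat Feb 4 2006.
Next gap: 52 days. Sat Feb 4 2006 + 52 days = Tue Mar 28 2006.

Tue Mar 28 2006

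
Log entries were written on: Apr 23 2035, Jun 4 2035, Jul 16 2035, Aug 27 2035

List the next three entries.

Gaps between consecutive events: 42, 42, 42 days — a constant 42-day interval.
Aug 27 2035 + 42 days = Oct 8 2035.
Oct 8 2035 + 42 days = Nov 19 2035.
Nov 19 2035 + 42 days = Dec 31 2035.

Oct 8 2035, Nov 19 2035, Dec 31 2035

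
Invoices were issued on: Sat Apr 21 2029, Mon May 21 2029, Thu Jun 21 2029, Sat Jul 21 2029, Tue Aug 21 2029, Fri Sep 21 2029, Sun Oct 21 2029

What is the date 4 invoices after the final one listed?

Each date is the 21st; the gaps (30, 31, 30, 31, 31, 30) track the month lengths.
The rule is the 21st of each month.
Next: November 2029 → Wed Nov 21 2029.
Next: December 2029 → Fri Dec 21 2029.
Next: January 2030 → Mon Jan 21 2030.
February 2030: Thu Feb 21 2030.

Thu Feb 21 2030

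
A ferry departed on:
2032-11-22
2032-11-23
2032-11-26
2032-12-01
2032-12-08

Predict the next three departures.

2032-12-17, 2032-12-28, 2033-01-10

Intervals are 1, 3, 5, 7 days — an arithmetic progression with common difference 2.
Next gap: 9 days. 2032-12-08 + 9 days = 2032-12-17.
Next gap: 11 days. 2032-12-17 + 11 days = 2032-12-28.
Next gap: 13 days. 2032-12-28 + 13 days = 2033-01-10.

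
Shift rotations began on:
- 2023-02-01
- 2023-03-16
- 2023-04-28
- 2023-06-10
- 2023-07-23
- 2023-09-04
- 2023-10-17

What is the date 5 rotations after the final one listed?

2024-05-19

The spacing is 43, 43, 43, 43, 43, 43 days — always 43 days.
2023-10-17 + 43 days = 2023-11-29.
2023-11-29 + 43 days = 2024-01-11.
2024-01-11 + 43 days = 2024-02-23.
2024-02-23 + 43 days = 2024-04-06.
2024-04-06 + 43 days = 2024-05-19.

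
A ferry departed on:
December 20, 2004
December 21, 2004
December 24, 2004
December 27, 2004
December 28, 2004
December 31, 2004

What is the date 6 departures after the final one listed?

Every event lands on a Monday or Tuesday or Friday (gaps cycle 1, 3, 3, 1, 3).
So the schedule is: every Monday, Tuesday and Friday.
The following Monday is January 3, 2005.
Next Tuesday: January 4, 2005.
Next Friday: January 7, 2005.
Next Monday: January 10, 2005.
The following Tuesday is January 11, 2005.
The following Friday is January 14, 2005.

January 14, 2005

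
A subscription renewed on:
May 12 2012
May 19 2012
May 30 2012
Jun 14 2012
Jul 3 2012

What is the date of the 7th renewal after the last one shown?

Mar 5 2013

Gaps: 7, 11, 15, 19 days — each gap is 4 larger than the previous one.
Next gap: 23 days. Jul 3 2012 + 23 days = Jul 26 2012.
Next gap: 27 days. Jul 26 2012 + 27 days = Aug 22 2012.
Next gap: 31 days. Aug 22 2012 + 31 days = Sep 22 2012.
Next gap: 35 days. Sep 22 2012 + 35 days = Oct 27 2012.
Next gap: 39 days. Oct 27 2012 + 39 days = Dec 5 2012.
Next gap: 43 days. Dec 5 2012 + 43 days = Jan 17 2013.
Next gap: 47 days. Jan 17 2013 + 47 days = Mar 5 2013.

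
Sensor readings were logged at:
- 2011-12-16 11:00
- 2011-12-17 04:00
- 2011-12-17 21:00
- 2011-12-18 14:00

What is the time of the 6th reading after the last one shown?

2011-12-22 20:00

Gaps: 17, 17, 17 hours — each event is 17 hours after the previous one.
2011-12-18 14:00 + 17 h = 2011-12-19 07:00.
2011-12-19 07:00 + 17 h = 2011-12-20 00:00.
2011-12-20 00:00 + 17 h = 2011-12-20 17:00.
2011-12-20 17:00 + 17 h = 2011-12-21 10:00.
2011-12-21 10:00 + 17 h = 2011-12-22 03:00.
2011-12-22 03:00 + 17 h = 2011-12-22 20:00.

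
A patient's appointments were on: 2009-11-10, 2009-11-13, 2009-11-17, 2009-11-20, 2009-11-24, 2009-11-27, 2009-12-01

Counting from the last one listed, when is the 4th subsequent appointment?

Every event lands on a Tuesday or Friday (gaps cycle 3, 4, 3, 4, 3, 4).
So the schedule is: every Tuesday and Friday.
Next Friday: 2009-12-04.
The following Tuesday is 2009-12-08.
The following Friday is 2009-12-11.
The following Tuesday is 2009-12-15.

2009-12-15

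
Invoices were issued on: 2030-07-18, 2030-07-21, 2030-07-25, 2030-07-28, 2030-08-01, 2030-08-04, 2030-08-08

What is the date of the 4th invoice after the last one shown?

2030-08-22

Every event lands on a Thursday or Sunday (gaps cycle 3, 4, 3, 4, 3, 4).
So the schedule is: every Thursday and Sunday.
Next Sunday: 2030-08-11.
Next Thursday: 2030-08-15.
Next Sunday: 2030-08-18.
The following Thursday is 2030-08-22.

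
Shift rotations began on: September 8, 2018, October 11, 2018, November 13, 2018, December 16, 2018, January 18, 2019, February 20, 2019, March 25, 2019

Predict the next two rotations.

April 27, 2019; May 30, 2019

Every event comes 33 days after the last (33, 33, 33, 33, 33, 33).
March 25, 2019 + 33 days = April 27, 2019.
April 27, 2019 + 33 days = May 30, 2019.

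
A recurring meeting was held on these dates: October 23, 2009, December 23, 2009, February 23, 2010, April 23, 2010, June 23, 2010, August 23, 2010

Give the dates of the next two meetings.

Gaps: 61, 62, 59, 61, 61 days — not constant. Every event is on the 23rd of the month.
Pattern: the 23rd of every 2 months.
Next: October 2010 → October 23, 2010.
December 2010: December 23, 2010.

October 23, 2010; December 23, 2010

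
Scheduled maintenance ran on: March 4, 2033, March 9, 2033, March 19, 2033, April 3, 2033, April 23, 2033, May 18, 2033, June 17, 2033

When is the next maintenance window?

The spacing grows by 5 each time: 5, 10, 15, 20, 25, 30 days.
Next gap: 35 days. June 17, 2033 + 35 days = July 22, 2033.

July 22, 2033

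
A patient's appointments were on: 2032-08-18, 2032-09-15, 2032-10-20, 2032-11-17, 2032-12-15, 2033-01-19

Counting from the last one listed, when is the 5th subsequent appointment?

All dates are Wednesdays, 28, 35, 28, 28, 35 days apart.
Specifically, the 3rd Wednesday of each month.
February 2033 — 3rd Wednesday is 2033-02-16.
3rd Wednesday of March 2033: 2033-03-16.
April 2033 — 3rd Wednesday is 2033-04-20.
3rd Wednesday of May 2033: 2033-05-18.
June 2033 — 3rd Wednesday is 2033-06-15.

2033-06-15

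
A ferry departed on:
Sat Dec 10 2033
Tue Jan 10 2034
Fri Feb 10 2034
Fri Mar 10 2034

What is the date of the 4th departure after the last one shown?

Mon Jul 10 2034

The day-of-month is always 10 (31, 31, 28 days between events).
So this recurs on the 10th of each month.
April 2034: Mon Apr 10 2034.
Next: May 2034 → Wed May 10 2034.
June 2034: Sat Jun 10 2034.
Next: July 2034 → Mon Jul 10 2034.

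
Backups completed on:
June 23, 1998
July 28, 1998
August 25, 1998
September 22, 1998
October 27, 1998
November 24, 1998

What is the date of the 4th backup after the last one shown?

March 23, 1999

These are Tuesdays at 28- or 35-day spacing (35, 28, 28, 35, 28).
The pattern: 4th Tuesday of the month.
4th Tuesday of December 1998: December 22, 1998.
January 1999 — 4th Tuesday is January 26, 1999.
4th Tuesday of February 1999: February 23, 1999.
March 1999 — 4th Tuesday is March 23, 1999.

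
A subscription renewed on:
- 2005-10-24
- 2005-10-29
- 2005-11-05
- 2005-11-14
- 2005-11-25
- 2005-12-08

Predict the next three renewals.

The spacing grows by 2 each time: 5, 7, 9, 11, 13 days.
Next gap: 15 days. 2005-12-08 + 15 days = 2005-12-23.
Next gap: 17 days. 2005-12-23 + 17 days = 2006-01-09.
Next gap: 19 days. 2006-01-09 + 19 days = 2006-01-28.

2005-12-23, 2006-01-09, 2006-01-28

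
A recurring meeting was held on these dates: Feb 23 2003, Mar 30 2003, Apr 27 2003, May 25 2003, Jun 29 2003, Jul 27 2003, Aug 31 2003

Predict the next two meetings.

Every date is a Sunday; gaps 35, 28, 28, 35, 28, 35 days.
Each is the last Sunday of its month (at least one falls on the 29th or later, ruling out '4th Sunday').
September 2003 ends with Sunday Sep 28 2003.
October 2003 ends with Sunday Oct 26 2003.

Sep 28 2003, Oct 26 2003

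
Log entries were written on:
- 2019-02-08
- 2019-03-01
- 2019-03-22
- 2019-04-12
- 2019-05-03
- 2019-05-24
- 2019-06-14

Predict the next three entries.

2019-07-05, 2019-07-26, 2019-08-16

Every event comes 21 days after the last (21, 21, 21, 21, 21, 21).
2019-06-14 + 21 days = 2019-07-05.
2019-07-05 + 21 days = 2019-07-26.
2019-07-26 + 21 days = 2019-08-16.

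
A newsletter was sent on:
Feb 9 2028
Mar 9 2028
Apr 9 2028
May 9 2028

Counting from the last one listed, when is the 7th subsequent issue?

Dec 9 2028

Each date is the 9th; the gaps (29, 31, 30) track the month lengths.
The rule is the 9th of each month.
Next: June 2028 → Jun 9 2028.
July 2028: Jul 9 2028.
Next: August 2028 → Aug 9 2028.
September 2028: Sep 9 2028.
Next: October 2028 → Oct 9 2028.
Next: November 2028 → Nov 9 2028.
Next: December 2028 → Dec 9 2028.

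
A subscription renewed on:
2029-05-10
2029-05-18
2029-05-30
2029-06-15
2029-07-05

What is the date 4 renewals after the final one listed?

The spacing grows by 4 each time: 8, 12, 16, 20 days.
Next gap: 24 days. 2029-07-05 + 24 days = 2029-07-29.
Next gap: 28 days. 2029-07-29 + 28 days = 2029-08-26.
Next gap: 32 days. 2029-08-26 + 32 days = 2029-09-27.
Next gap: 36 days. 2029-09-27 + 36 days = 2029-11-02.

2029-11-02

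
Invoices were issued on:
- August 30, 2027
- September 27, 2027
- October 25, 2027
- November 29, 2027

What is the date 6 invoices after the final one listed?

Every date is a Monday; gaps 28, 28, 35 days.
Each is the last Monday of its month (at least one falls on the 29th or later, ruling out '4th Monday').
Last Monday of December 2027: December 27, 2027.
Last Monday of January 2028: January 31, 2028.
Last Monday of February 2028: February 28, 2028.
Last Monday of March 2028: March 27, 2028.
Last Monday of April 2028: April 24, 2028.
May 2028 ends with Monday May 29, 2028.

May 29, 2028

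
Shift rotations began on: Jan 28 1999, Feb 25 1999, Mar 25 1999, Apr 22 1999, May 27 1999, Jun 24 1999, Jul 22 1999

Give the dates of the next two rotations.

Aug 26 1999, Sep 23 1999

These are Thursdays at 28- or 35-day spacing (28, 28, 28, 35, 28, 28).
The pattern: 4th Thursday of the month.
4th Thursday of August 1999: Aug 26 1999.
September 1999 — 4th Thursday is Sep 23 1999.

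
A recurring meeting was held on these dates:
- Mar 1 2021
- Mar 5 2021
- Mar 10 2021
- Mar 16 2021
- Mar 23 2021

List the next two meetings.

Gaps: 4, 5, 6, 7 days — each gap is 1 larger than the previous one.
Next gap: 8 days. Mar 23 2021 + 8 days = Mar 31 2021.
Next gap: 9 days. Mar 31 2021 + 9 days = Apr 9 2021.

Mar 31 2021, Apr 9 2021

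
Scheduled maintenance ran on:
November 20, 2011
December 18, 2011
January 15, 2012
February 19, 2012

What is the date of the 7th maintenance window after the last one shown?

September 16, 2012

Gaps: 28, 28, 35 days — a mix of 28 and 35. Every date is a Sunday.
Each is the 3rd Sunday of its month.
3rd Sunday of March 2012: March 18, 2012.
April 2012 — 3rd Sunday is April 15, 2012.
3rd Sunday of May 2012: May 20, 2012.
3rd Sunday of June 2012: June 17, 2012.
July 2012 — 3rd Sunday is July 15, 2012.
3rd Sunday of August 2012: August 19, 2012.
3rd Sunday of September 2012: September 16, 2012.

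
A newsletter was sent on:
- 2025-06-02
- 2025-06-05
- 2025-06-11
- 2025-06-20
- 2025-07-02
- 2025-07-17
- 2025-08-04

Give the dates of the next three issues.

2025-08-25, 2025-09-18, 2025-10-15

Intervals are 3, 6, 9, 12, 15, 18 days — an arithmetic progression with common difference 3.
Next gap: 21 days. 2025-08-04 + 21 days = 2025-08-25.
Next gap: 24 days. 2025-08-25 + 24 days = 2025-09-18.
Next gap: 27 days. 2025-09-18 + 27 days = 2025-10-15.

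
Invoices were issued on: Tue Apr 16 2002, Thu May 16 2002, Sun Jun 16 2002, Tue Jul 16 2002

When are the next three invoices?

The day-of-month is always 16 (30, 31, 30 days between events).
So this recurs on the 16th of each month.
Next: August 2002 → Fri Aug 16 2002.
Next: September 2002 → Mon Sep 16 2002.
Next: October 2002 → Wed Oct 16 2002.

Fri Aug 16 2002, Mon Sep 16 2002, Wed Oct 16 2002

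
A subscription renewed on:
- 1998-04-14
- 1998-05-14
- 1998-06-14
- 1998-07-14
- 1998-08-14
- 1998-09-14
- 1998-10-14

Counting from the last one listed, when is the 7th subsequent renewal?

1999-05-14

Each date is the 14th; the gaps (30, 31, 30, 31, 31, 30) track the month lengths.
The rule is the 14th of each month.
November 1998: 1998-11-14.
December 1998: 1998-12-14.
January 1999: 1999-01-14.
Next: February 1999 → 1999-02-14.
March 1999: 1999-03-14.
April 1999: 1999-04-14.
Next: May 1999 → 1999-05-14.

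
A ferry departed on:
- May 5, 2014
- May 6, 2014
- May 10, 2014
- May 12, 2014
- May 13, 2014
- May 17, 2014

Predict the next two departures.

May 19, 2014; May 20, 2014

Gaps: 1, 4, 2, 1, 4 days — not constant, but cyclic with period 3.
The events fall on every Monday, Tuesday and Saturday.
Next Monday: May 19, 2014.
The following Tuesday is May 20, 2014.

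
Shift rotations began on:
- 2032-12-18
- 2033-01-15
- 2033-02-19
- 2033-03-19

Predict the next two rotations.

2033-04-16, 2033-05-21

Gaps: 28, 35, 28 days — a mix of 28 and 35. Every date is a Saturday.
Each is the 3rd Saturday of its month.
3rd Saturday of April 2033: 2033-04-16.
May 2033 — 3rd Saturday is 2033-05-21.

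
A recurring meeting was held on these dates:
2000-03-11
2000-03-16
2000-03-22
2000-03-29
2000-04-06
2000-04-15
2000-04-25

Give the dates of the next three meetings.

2000-05-06, 2000-05-18, 2000-05-31

The spacing grows by 1 each time: 5, 6, 7, 8, 9, 10 days.
Next gap: 11 days. 2000-04-25 + 11 days = 2000-05-06.
Next gap: 12 days. 2000-05-06 + 12 days = 2000-05-18.
Next gap: 13 days. 2000-05-18 + 13 days = 2000-05-31.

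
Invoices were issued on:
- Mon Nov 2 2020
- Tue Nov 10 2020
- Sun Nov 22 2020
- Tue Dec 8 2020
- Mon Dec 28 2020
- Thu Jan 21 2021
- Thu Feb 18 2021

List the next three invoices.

Mon Mar 22 2021, Tue Apr 27 2021, Sun Jun 6 2021

The spacing grows by 4 each time: 8, 12, 16, 20, 24, 28 days.
Next gap: 32 days. Thu Feb 18 2021 + 32 days = Mon Mar 22 2021.
Next gap: 36 days. Mon Mar 22 2021 + 36 days = Tue Apr 27 2021.
Next gap: 40 days. Tue Apr 27 2021 + 40 days = Sun Jun 6 2021.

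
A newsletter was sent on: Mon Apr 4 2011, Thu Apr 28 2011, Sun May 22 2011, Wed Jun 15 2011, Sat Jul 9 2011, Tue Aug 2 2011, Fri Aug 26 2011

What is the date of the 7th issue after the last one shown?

Fri Feb 10 2012

The spacing is 24, 24, 24, 24, 24, 24 days — always 24 days.
Fri Aug 26 2011 + 24 days = Mon Sep 19 2011.
Mon Sep 19 2011 + 24 days = Thu Oct 13 2011.
Thu Oct 13 2011 + 24 days = Sun Nov 6 2011.
Sun Nov 6 2011 + 24 days = Wed Nov 30 2011.
Wed Nov 30 2011 + 24 days = Sat Dec 24 2011.
Sat Dec 24 2011 + 24 days = Tue Jan 17 2012.
Tue Jan 17 2012 + 24 days = Fri Feb 10 2012.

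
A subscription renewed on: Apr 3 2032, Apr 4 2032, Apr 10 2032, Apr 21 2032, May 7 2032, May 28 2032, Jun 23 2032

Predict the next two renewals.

Gaps: 1, 6, 11, 16, 21, 26 days — each gap is 5 larger than the previous one.
Next gap: 31 days. Jun 23 2032 + 31 days = Jul 24 2032.
Next gap: 36 days. Jul 24 2032 + 36 days = Aug 29 2032.

Jul 24 2032, Aug 29 2032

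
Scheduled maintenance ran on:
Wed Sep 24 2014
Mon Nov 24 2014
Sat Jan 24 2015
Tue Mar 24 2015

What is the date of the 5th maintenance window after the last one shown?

Each date is the 24th; the gaps (61, 61, 59) track the month lengths.
The rule is the 24th of every 2 months.
May 2015: Sun May 24 2015.
July 2015: Fri Jul 24 2015.
September 2015: Thu Sep 24 2015.
November 2015: Tue Nov 24 2015.
January 2016: Sun Jan 24 2016.

Sun Jan 24 2016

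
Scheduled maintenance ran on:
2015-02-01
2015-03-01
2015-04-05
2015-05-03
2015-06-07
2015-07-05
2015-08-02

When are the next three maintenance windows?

2015-09-06, 2015-10-04, 2015-11-01

All dates are Sundays, 28, 35, 28, 35, 28, 28 days apart.
Specifically, the 1st Sunday of each month.
September 2015 — 1st Sunday is 2015-09-06.
1st Sunday of October 2015: 2015-10-04.
1st Sunday of November 2015: 2015-11-01.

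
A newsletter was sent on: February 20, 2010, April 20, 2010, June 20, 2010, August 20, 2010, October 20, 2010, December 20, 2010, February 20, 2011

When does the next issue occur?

April 20, 2011

The day-of-month is always 20 (59, 61, 61, 61, 61, 62 days between events).
So this recurs on the 20th of every 2 months.
April 2011: April 20, 2011.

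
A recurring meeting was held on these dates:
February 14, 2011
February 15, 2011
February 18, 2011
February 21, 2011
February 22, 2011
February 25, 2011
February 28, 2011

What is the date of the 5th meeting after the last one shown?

Every event lands on a Monday or Tuesday or Friday (gaps cycle 1, 3, 3, 1, 3, 3).
So the schedule is: every Monday, Tuesday and Friday.
The following Tuesday is March 1, 2011.
The following Friday is March 4, 2011.
Next Monday: March 7, 2011.
The following Tuesday is March 8, 2011.
The following Friday is March 11, 2011.

March 11, 2011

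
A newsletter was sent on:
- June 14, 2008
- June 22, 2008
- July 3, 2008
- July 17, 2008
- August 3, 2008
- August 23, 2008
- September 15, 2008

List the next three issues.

Gaps: 8, 11, 14, 17, 20, 23 days — each gap is 3 larger than the previous one.
Next gap: 26 days. September 15, 2008 + 26 days = October 11, 2008.
Next gap: 29 days. October 11, 2008 + 29 days = November 9, 2008.
Next gap: 32 days. November 9, 2008 + 32 days = December 11, 2008.

October 11, 2008; November 9, 2008; December 11, 2008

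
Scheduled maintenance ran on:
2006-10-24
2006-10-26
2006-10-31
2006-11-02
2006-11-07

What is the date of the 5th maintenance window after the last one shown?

Gaps: 2, 5, 2, 5 days — not constant, but cyclic with period 2.
The events fall on every Tuesday and Thursday.
The following Thursday is 2006-11-09.
The following Tuesday is 2006-11-14.
The following Thursday is 2006-11-16.
The following Tuesday is 2006-11-21.
Next Thursday: 2006-11-23.

2006-11-23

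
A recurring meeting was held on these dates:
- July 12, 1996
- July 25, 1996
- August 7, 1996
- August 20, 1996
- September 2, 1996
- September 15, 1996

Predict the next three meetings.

Gaps between consecutive events: 13, 13, 13, 13, 13 days — a constant 13-day interval.
September 15, 1996 + 13 days = September 28, 1996.
September 28, 1996 + 13 days = October 11, 1996.
October 11, 1996 + 13 days = October 24, 1996.

September 28, 1996; October 11, 1996; October 24, 1996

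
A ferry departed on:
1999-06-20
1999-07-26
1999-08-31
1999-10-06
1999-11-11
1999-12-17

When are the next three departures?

2000-01-22, 2000-02-27, 2000-04-03

The spacing is 36, 36, 36, 36, 36 days — always 36 days.
1999-12-17 + 36 days = 2000-01-22.
2000-01-22 + 36 days = 2000-02-27.
2000-02-27 + 36 days = 2000-04-03.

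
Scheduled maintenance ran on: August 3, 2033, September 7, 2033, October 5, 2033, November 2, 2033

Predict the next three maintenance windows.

December 7, 2033; January 4, 2034; February 1, 2034

These are Wednesdays at 28- or 35-day spacing (35, 28, 28).
The pattern: 1st Wednesday of the month.
December 2033 — 1st Wednesday is December 7, 2033.
1st Wednesday of January 2034: January 4, 2034.
February 2034 — 1st Wednesday is February 1, 2034.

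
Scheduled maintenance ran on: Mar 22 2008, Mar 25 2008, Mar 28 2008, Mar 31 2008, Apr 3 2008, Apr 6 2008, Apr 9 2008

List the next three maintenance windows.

Apr 12 2008, Apr 15 2008, Apr 18 2008

Every event comes 3 days after the last (3, 3, 3, 3, 3, 3).
Apr 9 2008 + 3 days = Apr 12 2008.
Apr 12 2008 + 3 days = Apr 15 2008.
Apr 15 2008 + 3 days = Apr 18 2008.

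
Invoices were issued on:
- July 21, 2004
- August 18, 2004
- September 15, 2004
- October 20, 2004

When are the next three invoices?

November 17, 2004; December 15, 2004; January 19, 2005

All dates are Wednesdays, 28, 28, 35 days apart.
Specifically, the 3rd Wednesday of each month.
November 2004 — 3rd Wednesday is November 17, 2004.
December 2004 — 3rd Wednesday is December 15, 2004.
3rd Wednesday of January 2005: January 19, 2005.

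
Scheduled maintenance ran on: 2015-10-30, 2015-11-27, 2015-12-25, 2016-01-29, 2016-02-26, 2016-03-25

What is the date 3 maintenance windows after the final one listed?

2016-06-24

These are Fridays with 28, 28, 35, 28, 28-day gaps.
Each is the final Friday of its month — 2015-10-30 is past the 28th, so '4th Friday' doesn't fit.
Last Friday of April 2016: 2016-04-29.
May 2016 ends with Friday 2016-05-27.
Last Friday of June 2016: 2016-06-24.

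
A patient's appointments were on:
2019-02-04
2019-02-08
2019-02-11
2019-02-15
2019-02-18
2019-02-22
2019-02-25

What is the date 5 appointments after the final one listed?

Gaps: 4, 3, 4, 3, 4, 3 days — not constant, but cyclic with period 2.
The events fall on every Monday and Friday.
The following Friday is 2019-03-01.
The following Monday is 2019-03-04.
Next Friday: 2019-03-08.
The following Monday is 2019-03-11.
Next Friday: 2019-03-15.

2019-03-15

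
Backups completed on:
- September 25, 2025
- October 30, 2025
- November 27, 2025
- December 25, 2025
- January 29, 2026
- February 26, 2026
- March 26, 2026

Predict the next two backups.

Every date is a Thursday; gaps 35, 28, 28, 35, 28, 28 days.
Each is the last Thursday of its month (at least one falls on the 29th or later, ruling out '4th Thursday').
April 2026 ends with Thursday April 30, 2026.
Last Thursday of May 2026: May 28, 2026.

April 30, 2026; May 28, 2026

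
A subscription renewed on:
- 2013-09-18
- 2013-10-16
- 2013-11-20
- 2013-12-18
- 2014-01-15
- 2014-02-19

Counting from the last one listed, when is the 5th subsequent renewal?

These are Wednesdays at 28- or 35-day spacing (28, 35, 28, 28, 35).
The pattern: 3rd Wednesday of the month.
March 2014 — 3rd Wednesday is 2014-03-19.
3rd Wednesday of April 2014: 2014-04-16.
May 2014 — 3rd Wednesday is 2014-05-21.
June 2014 — 3rd Wednesday is 2014-06-18.
July 2014 — 3rd Wednesday is 2014-07-16.

2014-07-16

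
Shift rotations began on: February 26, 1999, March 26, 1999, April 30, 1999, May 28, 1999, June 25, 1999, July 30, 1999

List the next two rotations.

Every date is a Friday; gaps 28, 35, 28, 28, 35 days.
Each is the last Friday of its month (at least one falls on the 29th or later, ruling out '4th Friday').
Last Friday of August 1999: August 27, 1999.
September 1999 ends with Friday September 24, 1999.

August 27, 1999; September 24, 1999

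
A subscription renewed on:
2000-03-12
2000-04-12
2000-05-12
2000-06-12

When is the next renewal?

Gaps: 31, 30, 31 days — not constant. Every event is on the 12th of the month.
Pattern: the 12th of each month.
Next: July 2000 → 2000-07-12.

2000-07-12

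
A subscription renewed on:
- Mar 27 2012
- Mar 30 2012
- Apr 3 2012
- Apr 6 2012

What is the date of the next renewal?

The gap pattern 3, 4, 3 repeats every 2 events.
These are the Tuesdays and Fridays of each week.
The following Tuesday is Apr 10 2012.

Apr 10 2012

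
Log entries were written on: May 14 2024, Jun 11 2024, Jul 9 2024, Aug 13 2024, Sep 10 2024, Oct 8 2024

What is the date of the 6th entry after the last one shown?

Apr 8 2025

Gaps: 28, 28, 35, 28, 28 days — a mix of 28 and 35. Every date is a Tuesday.
Each is the 2nd Tuesday of its month.
2nd Tuesday of November 2024: Nov 12 2024.
December 2024 — 2nd Tuesday is Dec 10 2024.
2nd Tuesday of January 2025: Jan 14 2025.
2nd Tuesday of February 2025: Feb 11 2025.
March 2025 — 2nd Tuesday is Mar 11 2025.
April 2025 — 2nd Tuesday is Apr 8 2025.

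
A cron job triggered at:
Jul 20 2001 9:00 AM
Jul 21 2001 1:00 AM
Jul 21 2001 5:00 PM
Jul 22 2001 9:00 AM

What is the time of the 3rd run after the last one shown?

Jul 24 2001 9:00 AM

Spacing: 16, 16, 16 h — constant 16 h.
Jul 22 2001 9:00 AM + 16 h = Jul 23 2001 1:00 AM.
Jul 23 2001 1:00 AM + 16 h = Jul 23 2001 5:00 PM.
Jul 23 2001 5:00 PM + 16 h = Jul 24 2001 9:00 AM.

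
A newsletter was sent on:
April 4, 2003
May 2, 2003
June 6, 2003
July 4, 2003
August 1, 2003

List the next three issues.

These are Fridays at 28- or 35-day spacing (28, 35, 28, 28).
The pattern: 1st Friday of the month.
September 2003 — 1st Friday is September 5, 2003.
October 2003 — 1st Friday is October 3, 2003.
1st Friday of November 2003: November 7, 2003.

September 5, 2003; October 3, 2003; November 7, 2003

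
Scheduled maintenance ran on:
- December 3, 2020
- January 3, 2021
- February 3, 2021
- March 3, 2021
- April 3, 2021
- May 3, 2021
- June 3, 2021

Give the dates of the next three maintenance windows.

Each date is the 3rd; the gaps (31, 31, 28, 31, 30, 31) track the month lengths.
The rule is the 3rd of each month.
Next: July 2021 → July 3, 2021.
August 2021: August 3, 2021.
Next: September 2021 → September 3, 2021.

July 3, 2021; August 3, 2021; September 3, 2021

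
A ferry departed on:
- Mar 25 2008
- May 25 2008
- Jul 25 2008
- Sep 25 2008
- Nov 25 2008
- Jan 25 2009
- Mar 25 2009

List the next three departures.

Gaps: 61, 61, 62, 61, 61, 59 days — not constant. Every event is on the 25th of the month.
Pattern: the 25th of every 2 months.
May 2009: May 25 2009.
July 2009: Jul 25 2009.
Next: September 2009 → Sep 25 2009.

May 25 2009, Jul 25 2009, Sep 25 2009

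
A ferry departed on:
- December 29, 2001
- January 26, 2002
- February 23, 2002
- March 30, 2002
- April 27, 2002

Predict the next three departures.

These are Saturdays with 28, 28, 35, 28-day gaps.
Each is the final Saturday of its month — December 29, 2001 is past the 28th, so '4th Saturday' doesn't fit.
Last Saturday of May 2002: May 25, 2002.
June 2002 ends with Saturday June 29, 2002.
Last Saturday of July 2002: July 27, 2002.

May 25, 2002; June 29, 2002; July 27, 2002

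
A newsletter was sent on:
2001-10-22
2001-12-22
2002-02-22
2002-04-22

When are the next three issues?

2002-06-22, 2002-08-22, 2002-10-22

The day-of-month is always 22 (61, 62, 59 days between events).
So this recurs on the 22nd of every 2 months.
Next: June 2002 → 2002-06-22.
August 2002: 2002-08-22.
Next: October 2002 → 2002-10-22.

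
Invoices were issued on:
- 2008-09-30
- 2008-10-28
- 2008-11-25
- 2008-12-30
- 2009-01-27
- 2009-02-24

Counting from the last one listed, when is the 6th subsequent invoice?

These are Tuesdays with 28, 28, 35, 28, 28-day gaps.
Each is the final Tuesday of its month — 2008-09-30 is past the 28th, so '4th Tuesday' doesn't fit.
Last Tuesday of March 2009: 2009-03-31.
Last Tuesday of April 2009: 2009-04-28.
Last Tuesday of May 2009: 2009-05-26.
June 2009 ends with Tuesday 2009-06-30.
Last Tuesday of July 2009: 2009-07-28.
Last Tuesday of August 2009: 2009-08-25.

2009-08-25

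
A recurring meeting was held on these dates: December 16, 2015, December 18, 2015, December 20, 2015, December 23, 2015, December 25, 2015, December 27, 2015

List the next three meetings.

December 30, 2015; January 1, 2016; January 3, 2016

Every event lands on a Wednesday or Friday or Sunday (gaps cycle 2, 2, 3, 2, 2).
So the schedule is: every Wednesday, Friday and Sunday.
Next Wednesday: December 30, 2015.
Next Friday: January 1, 2016.
The following Sunday is January 3, 2016.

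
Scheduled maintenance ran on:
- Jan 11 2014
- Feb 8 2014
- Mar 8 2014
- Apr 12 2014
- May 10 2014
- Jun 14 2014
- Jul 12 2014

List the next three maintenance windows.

Gaps: 28, 28, 35, 28, 35, 28 days — a mix of 28 and 35. Every date is a Saturday.
Each is the 2nd Saturday of its month.
August 2014 — 2nd Saturday is Aug 9 2014.
2nd Saturday of September 2014: Sep 13 2014.
October 2014 — 2nd Saturday is Oct 11 2014.

Aug 9 2014, Sep 13 2014, Oct 11 2014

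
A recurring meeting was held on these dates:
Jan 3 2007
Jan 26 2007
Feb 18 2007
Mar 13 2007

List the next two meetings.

The spacing is 23, 23, 23 days — always 23 days.
Mar 13 2007 + 23 days = Apr 5 2007.
Apr 5 2007 + 23 days = Apr 28 2007.

Apr 5 2007, Apr 28 2007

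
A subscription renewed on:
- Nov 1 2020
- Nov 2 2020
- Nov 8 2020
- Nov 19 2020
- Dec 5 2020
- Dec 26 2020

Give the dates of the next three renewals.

Jan 21 2021, Feb 21 2021, Mar 29 2021

The spacing grows by 5 each time: 1, 6, 11, 16, 21 days.
Next gap: 26 days. Dec 26 2020 + 26 days = Jan 21 2021.
Next gap: 31 days. Jan 21 2021 + 31 days = Feb 21 2021.
Next gap: 36 days. Feb 21 2021 + 36 days = Mar 29 2021.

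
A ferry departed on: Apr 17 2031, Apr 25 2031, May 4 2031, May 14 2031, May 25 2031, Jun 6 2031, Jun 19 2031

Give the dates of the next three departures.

Jul 3 2031, Jul 18 2031, Aug 3 2031

The spacing grows by 1 each time: 8, 9, 10, 11, 12, 13 days.
Next gap: 14 days. Jun 19 2031 + 14 days = Jul 3 2031.
Next gap: 15 days. Jul 3 2031 + 15 days = Jul 18 2031.
Next gap: 16 days. Jul 18 2031 + 16 days = Aug 3 2031.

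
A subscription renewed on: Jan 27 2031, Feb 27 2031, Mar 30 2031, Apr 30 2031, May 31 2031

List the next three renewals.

Jul 1 2031, Aug 1 2031, Sep 1 2031

Gaps between consecutive events: 31, 31, 31, 31 days — a constant 31-day interval.
May 31 2031 + 31 days = Jul 1 2031.
Jul 1 2031 + 31 days = Aug 1 2031.
Aug 1 2031 + 31 days = Sep 1 2031.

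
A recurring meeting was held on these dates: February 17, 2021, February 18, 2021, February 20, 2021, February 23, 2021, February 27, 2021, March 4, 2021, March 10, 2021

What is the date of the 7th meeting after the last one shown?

Intervals are 1, 2, 3, 4, 5, 6 days — an arithmetic progression with common difference 1.
Next gap: 7 days. March 10, 2021 + 7 days = March 17, 2021.
Next gap: 8 days. March 17, 2021 + 8 days = March 25, 2021.
Next gap: 9 days. March 25, 2021 + 9 days = April 3, 2021.
Next gap: 10 days. April 3, 2021 + 10 days = April 13, 2021.
Next gap: 11 days. April 13, 2021 + 11 days = April 24, 2021.
Next gap: 12 days. April 24, 2021 + 12 days = May 6, 2021.
Next gap: 13 days. May 6, 2021 + 13 days = May 19, 2021.

May 19, 2021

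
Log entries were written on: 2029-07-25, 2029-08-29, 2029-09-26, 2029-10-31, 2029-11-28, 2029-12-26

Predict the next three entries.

Every date is a Wednesday; gaps 35, 28, 35, 28, 28 days.
Each is the last Wednesday of its month (at least one falls on the 29th or later, ruling out '4th Wednesday').
January 2030 ends with Wednesday 2030-01-30.
Last Wednesday of February 2030: 2030-02-27.
March 2030 ends with Wednesday 2030-03-27.

2030-01-30, 2030-02-27, 2030-03-27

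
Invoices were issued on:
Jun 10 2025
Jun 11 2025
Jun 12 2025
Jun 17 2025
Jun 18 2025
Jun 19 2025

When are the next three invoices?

The gap pattern 1, 1, 5, 1, 1 repeats every 3 events.
These are the Tuesdays, Wednesdays and Thursdays of each week.
Next Tuesday: Jun 24 2025.
The following Wednesday is Jun 25 2025.
Next Thursday: Jun 26 2025.

Jun 24 2025, Jun 25 2025, Jun 26 2025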